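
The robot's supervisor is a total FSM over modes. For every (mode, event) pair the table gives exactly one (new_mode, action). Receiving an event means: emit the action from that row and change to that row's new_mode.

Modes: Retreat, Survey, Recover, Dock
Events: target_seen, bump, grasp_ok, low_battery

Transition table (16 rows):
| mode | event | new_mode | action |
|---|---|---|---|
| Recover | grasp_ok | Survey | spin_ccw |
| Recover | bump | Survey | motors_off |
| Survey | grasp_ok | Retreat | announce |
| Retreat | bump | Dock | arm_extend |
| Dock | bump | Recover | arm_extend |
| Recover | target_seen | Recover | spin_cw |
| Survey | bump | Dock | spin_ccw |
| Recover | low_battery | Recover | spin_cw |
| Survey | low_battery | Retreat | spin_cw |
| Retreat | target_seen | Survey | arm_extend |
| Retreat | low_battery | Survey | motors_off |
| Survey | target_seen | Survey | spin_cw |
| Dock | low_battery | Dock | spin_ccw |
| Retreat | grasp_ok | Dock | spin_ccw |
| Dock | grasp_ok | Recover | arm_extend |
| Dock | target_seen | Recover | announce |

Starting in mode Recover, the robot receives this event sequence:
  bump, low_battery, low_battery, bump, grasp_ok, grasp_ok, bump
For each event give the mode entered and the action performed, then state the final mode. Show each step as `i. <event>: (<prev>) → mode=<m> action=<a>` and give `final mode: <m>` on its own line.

final mode: Dock

1. bump: (Recover) → mode=Survey action=motors_off
2. low_battery: (Survey) → mode=Retreat action=spin_cw
3. low_battery: (Retreat) → mode=Survey action=motors_off
4. bump: (Survey) → mode=Dock action=spin_ccw
5. grasp_ok: (Dock) → mode=Recover action=arm_extend
6. grasp_ok: (Recover) → mode=Survey action=spin_ccw
7. bump: (Survey) → mode=Dock action=spin_ccw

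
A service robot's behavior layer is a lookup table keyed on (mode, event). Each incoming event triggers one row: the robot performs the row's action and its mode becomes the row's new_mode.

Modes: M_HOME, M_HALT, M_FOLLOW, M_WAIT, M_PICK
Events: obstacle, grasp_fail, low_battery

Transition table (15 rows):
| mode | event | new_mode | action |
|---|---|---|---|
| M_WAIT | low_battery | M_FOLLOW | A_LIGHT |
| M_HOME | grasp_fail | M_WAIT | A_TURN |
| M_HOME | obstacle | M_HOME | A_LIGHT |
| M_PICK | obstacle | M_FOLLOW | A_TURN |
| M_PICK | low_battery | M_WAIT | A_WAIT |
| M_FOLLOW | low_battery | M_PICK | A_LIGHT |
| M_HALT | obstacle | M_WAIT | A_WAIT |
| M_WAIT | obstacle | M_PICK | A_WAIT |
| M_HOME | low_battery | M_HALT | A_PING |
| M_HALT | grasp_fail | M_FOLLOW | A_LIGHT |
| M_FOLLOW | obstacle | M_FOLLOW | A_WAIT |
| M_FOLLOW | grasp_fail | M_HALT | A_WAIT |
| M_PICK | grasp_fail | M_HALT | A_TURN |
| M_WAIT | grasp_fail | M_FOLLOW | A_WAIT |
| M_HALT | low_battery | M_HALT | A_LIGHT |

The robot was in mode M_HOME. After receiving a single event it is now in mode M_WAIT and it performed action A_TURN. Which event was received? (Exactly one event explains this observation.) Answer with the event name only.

grasp_fail

try obstacle: (M_HOME, obstacle) → (M_HOME, A_LIGHT)
try grasp_fail: (M_HOME, grasp_fail) → (M_WAIT, A_TURN)  ← matches
try low_battery: (M_HOME, low_battery) → (M_HALT, A_PING)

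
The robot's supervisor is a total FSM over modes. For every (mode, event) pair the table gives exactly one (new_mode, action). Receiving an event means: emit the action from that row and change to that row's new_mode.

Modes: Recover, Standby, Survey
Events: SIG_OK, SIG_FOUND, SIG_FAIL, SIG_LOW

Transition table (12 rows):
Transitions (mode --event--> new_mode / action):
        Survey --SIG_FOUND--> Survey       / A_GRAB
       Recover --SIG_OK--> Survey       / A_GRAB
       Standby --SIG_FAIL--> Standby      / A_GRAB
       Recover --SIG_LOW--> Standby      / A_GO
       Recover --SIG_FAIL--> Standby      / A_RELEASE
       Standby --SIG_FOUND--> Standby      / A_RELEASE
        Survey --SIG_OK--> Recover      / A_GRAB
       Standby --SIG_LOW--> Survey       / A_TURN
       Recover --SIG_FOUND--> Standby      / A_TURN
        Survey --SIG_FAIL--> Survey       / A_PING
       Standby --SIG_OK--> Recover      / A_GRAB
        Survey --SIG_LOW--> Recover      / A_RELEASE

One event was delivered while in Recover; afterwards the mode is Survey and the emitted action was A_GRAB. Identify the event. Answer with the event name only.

try SIG_OK: (Recover, SIG_OK) → (Survey, A_GRAB)  ← matches
try SIG_FOUND: (Recover, SIG_FOUND) → (Standby, A_TURN)
try SIG_FAIL: (Recover, SIG_FAIL) → (Standby, A_RELEASE)
try SIG_LOW: (Recover, SIG_LOW) → (Standby, A_GO)

SIG_OK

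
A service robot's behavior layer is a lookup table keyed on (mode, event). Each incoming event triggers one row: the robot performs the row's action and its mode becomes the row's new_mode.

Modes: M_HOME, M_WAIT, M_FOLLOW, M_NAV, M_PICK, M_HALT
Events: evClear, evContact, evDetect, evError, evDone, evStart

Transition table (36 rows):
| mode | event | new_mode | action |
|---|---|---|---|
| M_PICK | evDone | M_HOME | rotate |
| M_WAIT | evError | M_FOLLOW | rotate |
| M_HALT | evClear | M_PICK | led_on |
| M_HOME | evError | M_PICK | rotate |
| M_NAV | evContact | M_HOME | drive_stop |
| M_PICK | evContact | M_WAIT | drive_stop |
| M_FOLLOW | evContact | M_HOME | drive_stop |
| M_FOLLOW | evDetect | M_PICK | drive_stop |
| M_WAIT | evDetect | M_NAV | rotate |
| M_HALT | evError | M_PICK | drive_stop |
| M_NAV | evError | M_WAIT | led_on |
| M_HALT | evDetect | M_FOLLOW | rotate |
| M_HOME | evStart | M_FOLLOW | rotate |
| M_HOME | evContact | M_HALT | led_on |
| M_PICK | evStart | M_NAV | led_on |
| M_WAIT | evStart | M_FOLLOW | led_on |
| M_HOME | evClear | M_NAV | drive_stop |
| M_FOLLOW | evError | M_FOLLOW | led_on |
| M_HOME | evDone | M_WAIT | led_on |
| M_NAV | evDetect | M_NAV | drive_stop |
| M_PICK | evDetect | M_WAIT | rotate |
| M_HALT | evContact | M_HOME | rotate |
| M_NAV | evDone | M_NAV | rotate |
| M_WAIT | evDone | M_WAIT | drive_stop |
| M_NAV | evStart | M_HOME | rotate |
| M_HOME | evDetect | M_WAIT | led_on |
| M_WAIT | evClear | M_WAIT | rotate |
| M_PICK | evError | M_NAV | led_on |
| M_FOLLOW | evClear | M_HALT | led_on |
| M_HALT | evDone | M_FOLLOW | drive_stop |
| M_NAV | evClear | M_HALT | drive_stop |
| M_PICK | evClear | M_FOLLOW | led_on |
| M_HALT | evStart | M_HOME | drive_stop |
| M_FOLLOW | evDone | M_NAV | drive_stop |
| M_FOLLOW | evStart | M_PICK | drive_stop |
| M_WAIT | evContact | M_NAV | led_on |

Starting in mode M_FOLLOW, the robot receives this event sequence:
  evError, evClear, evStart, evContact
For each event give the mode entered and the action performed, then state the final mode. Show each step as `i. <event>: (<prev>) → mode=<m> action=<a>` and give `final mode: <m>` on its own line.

1. evError: (M_FOLLOW) → mode=M_FOLLOW action=led_on
2. evClear: (M_FOLLOW) → mode=M_HALT action=led_on
3. evStart: (M_HALT) → mode=M_HOME action=drive_stop
4. evContact: (M_HOME) → mode=M_HALT action=led_on

final mode: M_HALT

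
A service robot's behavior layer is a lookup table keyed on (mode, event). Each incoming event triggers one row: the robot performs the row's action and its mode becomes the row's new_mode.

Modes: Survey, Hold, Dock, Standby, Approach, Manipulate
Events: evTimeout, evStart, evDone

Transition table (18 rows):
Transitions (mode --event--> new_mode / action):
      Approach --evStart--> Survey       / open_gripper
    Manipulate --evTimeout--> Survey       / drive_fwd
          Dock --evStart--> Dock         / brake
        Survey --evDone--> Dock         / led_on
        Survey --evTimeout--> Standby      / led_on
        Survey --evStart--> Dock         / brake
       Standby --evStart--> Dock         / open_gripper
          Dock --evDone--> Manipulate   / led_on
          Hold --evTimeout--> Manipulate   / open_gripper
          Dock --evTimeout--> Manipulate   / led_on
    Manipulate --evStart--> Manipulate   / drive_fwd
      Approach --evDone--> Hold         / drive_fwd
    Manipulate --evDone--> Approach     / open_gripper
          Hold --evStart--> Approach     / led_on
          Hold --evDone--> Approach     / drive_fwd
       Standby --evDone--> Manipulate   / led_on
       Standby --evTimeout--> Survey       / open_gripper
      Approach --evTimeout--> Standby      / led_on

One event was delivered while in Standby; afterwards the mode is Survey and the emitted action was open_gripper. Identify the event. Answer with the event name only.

try evTimeout: (Standby, evTimeout) → (Survey, open_gripper)  ← matches
try evStart: (Standby, evStart) → (Dock, open_gripper)
try evDone: (Standby, evDone) → (Manipulate, led_on)

evTimeout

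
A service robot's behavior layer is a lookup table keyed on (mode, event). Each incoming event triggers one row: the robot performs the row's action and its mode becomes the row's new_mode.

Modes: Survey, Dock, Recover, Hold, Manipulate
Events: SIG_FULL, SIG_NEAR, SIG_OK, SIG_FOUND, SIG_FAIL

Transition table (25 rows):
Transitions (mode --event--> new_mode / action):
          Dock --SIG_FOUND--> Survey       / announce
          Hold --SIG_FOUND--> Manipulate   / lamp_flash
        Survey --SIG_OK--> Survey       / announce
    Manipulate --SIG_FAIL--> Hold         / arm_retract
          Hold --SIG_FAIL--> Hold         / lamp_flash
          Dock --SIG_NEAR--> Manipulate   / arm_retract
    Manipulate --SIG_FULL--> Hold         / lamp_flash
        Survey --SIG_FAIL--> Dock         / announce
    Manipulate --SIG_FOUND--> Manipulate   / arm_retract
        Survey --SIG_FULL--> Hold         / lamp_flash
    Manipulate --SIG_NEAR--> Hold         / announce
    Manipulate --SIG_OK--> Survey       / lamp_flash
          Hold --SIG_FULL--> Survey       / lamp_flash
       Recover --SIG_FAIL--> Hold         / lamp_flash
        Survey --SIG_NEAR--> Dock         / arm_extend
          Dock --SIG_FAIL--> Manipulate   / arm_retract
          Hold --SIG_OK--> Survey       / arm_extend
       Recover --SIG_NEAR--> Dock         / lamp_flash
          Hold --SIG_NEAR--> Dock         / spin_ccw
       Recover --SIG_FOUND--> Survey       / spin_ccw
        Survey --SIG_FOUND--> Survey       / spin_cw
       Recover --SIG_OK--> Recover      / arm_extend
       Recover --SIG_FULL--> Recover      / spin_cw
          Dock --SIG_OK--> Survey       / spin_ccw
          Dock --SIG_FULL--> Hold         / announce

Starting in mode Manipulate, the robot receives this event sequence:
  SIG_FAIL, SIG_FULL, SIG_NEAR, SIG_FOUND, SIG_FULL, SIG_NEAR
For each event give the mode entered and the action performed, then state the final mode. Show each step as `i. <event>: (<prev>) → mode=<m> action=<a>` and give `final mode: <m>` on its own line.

1. SIG_FAIL: (Manipulate) → mode=Hold action=arm_retract
2. SIG_FULL: (Hold) → mode=Survey action=lamp_flash
3. SIG_NEAR: (Survey) → mode=Dock action=arm_extend
4. SIG_FOUND: (Dock) → mode=Survey action=announce
5. SIG_FULL: (Survey) → mode=Hold action=lamp_flash
6. SIG_NEAR: (Hold) → mode=Dock action=spin_ccw

final mode: Dock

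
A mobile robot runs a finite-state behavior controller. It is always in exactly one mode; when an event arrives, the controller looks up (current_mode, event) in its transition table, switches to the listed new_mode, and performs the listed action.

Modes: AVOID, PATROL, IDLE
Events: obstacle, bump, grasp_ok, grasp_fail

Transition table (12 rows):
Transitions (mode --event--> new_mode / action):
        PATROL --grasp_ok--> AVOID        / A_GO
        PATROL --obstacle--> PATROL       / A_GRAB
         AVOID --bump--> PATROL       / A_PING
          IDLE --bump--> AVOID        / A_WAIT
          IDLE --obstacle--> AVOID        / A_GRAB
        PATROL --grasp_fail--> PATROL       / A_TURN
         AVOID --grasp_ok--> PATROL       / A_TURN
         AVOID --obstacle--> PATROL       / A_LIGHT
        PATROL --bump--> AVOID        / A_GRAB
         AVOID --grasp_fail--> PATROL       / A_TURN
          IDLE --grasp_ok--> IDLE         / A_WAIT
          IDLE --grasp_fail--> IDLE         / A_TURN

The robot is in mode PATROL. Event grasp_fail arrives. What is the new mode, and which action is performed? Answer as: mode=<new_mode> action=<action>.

current mode = PATROL; filter table to that mode:
  (PATROL, grasp_ok) → (AVOID, A_GO)
  (PATROL, obstacle) → (PATROL, A_GRAB)
  (PATROL, grasp_fail) → (PATROL, A_TURN)  ← event matches
  (PATROL, bump) → (AVOID, A_GRAB)
event = grasp_fail selects (PATROL, A_TURN)

mode=PATROL action=A_TURN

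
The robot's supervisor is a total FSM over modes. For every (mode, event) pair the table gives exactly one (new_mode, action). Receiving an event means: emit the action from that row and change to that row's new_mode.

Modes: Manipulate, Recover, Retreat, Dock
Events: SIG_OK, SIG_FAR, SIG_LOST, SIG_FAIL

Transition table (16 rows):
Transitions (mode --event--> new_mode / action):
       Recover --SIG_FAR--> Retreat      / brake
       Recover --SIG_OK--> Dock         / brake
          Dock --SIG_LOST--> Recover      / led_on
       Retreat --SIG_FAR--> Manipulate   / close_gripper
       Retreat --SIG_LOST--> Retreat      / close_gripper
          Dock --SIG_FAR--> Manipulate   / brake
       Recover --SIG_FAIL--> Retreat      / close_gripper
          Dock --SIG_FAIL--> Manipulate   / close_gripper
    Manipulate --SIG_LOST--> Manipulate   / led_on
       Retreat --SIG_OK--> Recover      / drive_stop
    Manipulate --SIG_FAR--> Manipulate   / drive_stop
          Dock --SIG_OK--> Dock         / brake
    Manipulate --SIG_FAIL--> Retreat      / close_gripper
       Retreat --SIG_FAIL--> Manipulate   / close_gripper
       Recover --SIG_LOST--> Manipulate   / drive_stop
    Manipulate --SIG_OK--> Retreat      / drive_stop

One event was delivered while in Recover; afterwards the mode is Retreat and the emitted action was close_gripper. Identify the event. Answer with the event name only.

SIG_FAIL

try SIG_OK: (Recover, SIG_OK) → (Dock, brake)
try SIG_FAR: (Recover, SIG_FAR) → (Retreat, brake)
try SIG_LOST: (Recover, SIG_LOST) → (Manipulate, drive_stop)
try SIG_FAIL: (Recover, SIG_FAIL) → (Retreat, close_gripper)  ← matches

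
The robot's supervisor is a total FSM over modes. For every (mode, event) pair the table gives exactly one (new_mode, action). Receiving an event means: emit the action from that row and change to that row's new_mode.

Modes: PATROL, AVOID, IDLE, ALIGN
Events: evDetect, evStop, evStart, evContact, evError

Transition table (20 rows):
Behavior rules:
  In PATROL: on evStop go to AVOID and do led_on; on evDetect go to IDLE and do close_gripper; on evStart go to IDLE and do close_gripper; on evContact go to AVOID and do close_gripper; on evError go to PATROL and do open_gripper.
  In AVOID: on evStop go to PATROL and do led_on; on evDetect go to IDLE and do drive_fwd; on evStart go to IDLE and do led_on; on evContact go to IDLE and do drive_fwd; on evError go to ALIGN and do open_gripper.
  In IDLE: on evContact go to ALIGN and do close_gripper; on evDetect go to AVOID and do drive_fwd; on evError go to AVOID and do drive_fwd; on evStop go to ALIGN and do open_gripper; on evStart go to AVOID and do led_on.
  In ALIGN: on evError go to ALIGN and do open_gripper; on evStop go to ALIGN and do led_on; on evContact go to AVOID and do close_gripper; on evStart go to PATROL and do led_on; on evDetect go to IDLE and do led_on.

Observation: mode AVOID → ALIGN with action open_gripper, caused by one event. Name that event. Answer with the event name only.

try evDetect: (AVOID, evDetect) → (IDLE, drive_fwd)
try evStop: (AVOID, evStop) → (PATROL, led_on)
try evStart: (AVOID, evStart) → (IDLE, led_on)
try evContact: (AVOID, evContact) → (IDLE, drive_fwd)
try evError: (AVOID, evError) → (ALIGN, open_gripper)  ← matches

evError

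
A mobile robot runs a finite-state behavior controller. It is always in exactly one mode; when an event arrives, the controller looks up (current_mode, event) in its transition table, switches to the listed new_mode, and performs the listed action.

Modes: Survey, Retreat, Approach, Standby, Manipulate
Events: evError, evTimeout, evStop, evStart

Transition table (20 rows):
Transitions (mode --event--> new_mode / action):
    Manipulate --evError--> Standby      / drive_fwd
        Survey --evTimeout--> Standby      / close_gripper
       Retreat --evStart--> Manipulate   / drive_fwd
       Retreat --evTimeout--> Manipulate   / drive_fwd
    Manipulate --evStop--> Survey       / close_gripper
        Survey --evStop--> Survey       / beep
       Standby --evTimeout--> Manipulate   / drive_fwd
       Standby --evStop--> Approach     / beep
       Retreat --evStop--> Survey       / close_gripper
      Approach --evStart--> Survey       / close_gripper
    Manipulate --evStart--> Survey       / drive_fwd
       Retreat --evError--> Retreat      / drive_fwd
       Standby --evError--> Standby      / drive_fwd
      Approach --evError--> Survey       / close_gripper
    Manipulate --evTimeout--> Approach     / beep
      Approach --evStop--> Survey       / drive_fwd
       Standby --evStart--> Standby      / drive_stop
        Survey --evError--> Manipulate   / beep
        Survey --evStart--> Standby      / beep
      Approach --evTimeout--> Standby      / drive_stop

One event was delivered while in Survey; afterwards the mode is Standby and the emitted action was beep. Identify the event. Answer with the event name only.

try evError: (Survey, evError) → (Manipulate, beep)
try evTimeout: (Survey, evTimeout) → (Standby, close_gripper)
try evStop: (Survey, evStop) → (Survey, beep)
try evStart: (Survey, evStart) → (Standby, beep)  ← matches

evStart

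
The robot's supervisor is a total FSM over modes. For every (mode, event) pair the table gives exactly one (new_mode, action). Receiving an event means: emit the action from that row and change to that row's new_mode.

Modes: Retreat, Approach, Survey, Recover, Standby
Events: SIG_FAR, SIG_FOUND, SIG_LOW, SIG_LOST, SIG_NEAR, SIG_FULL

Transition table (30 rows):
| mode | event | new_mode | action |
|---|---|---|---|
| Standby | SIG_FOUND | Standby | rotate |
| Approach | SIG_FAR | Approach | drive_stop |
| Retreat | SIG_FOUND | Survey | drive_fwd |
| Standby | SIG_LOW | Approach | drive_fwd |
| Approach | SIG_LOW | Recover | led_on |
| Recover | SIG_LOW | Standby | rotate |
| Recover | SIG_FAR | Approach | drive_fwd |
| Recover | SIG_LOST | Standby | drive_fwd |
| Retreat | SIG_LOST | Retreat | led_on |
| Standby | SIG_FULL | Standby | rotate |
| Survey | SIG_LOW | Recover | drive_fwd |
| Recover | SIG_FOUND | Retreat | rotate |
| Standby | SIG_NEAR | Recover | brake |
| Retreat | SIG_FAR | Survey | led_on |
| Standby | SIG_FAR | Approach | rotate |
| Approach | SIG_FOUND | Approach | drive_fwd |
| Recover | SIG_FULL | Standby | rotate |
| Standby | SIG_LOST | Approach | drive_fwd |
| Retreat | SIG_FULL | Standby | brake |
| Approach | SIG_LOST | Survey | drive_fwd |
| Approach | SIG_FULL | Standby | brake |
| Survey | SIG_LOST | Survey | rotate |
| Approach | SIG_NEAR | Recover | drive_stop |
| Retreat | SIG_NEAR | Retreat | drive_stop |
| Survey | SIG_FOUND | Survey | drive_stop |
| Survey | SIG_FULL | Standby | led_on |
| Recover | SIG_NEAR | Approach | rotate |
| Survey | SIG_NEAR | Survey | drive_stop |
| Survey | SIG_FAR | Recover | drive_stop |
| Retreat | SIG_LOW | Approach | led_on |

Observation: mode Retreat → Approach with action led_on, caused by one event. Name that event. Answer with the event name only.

SIG_LOW

try SIG_FAR: (Retreat, SIG_FAR) → (Survey, led_on)
try SIG_FOUND: (Retreat, SIG_FOUND) → (Survey, drive_fwd)
try SIG_LOW: (Retreat, SIG_LOW) → (Approach, led_on)  ← matches
try SIG_LOST: (Retreat, SIG_LOST) → (Retreat, led_on)
try SIG_NEAR: (Retreat, SIG_NEAR) → (Retreat, drive_stop)
try SIG_FULL: (Retreat, SIG_FULL) → (Standby, brake)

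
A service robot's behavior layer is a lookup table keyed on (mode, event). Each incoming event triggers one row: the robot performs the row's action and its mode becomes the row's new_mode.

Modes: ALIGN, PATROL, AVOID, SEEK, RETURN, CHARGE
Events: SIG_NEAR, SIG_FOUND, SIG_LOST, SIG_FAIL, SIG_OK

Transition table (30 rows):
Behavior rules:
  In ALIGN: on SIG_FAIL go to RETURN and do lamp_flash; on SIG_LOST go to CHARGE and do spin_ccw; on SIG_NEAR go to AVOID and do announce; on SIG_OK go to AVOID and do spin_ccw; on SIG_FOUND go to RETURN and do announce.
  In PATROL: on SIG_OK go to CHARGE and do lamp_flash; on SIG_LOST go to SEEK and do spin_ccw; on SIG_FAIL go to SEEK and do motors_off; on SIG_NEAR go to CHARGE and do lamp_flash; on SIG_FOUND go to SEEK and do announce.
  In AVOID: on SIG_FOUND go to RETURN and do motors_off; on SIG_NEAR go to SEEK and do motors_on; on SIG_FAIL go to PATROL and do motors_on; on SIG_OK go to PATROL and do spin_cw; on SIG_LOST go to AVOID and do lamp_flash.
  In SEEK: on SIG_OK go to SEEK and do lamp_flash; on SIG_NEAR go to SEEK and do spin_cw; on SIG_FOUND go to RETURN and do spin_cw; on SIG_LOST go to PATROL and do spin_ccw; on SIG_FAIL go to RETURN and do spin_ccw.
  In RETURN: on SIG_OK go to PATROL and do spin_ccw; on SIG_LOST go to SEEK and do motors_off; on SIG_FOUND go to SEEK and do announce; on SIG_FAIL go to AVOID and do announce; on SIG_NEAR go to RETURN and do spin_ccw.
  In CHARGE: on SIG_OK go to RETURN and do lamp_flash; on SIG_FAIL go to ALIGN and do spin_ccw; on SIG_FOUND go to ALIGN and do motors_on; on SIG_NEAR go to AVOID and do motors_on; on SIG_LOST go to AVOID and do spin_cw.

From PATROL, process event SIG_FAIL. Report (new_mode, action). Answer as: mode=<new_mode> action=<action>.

current mode = PATROL; filter table to that mode:
  (PATROL, SIG_OK) → (CHARGE, lamp_flash)
  (PATROL, SIG_LOST) → (SEEK, spin_ccw)
  (PATROL, SIG_FAIL) → (SEEK, motors_off)  ← event matches
  (PATROL, SIG_NEAR) → (CHARGE, lamp_flash)
  (PATROL, SIG_FOUND) → (SEEK, announce)
event = SIG_FAIL selects (SEEK, motors_off)

mode=SEEK action=motors_off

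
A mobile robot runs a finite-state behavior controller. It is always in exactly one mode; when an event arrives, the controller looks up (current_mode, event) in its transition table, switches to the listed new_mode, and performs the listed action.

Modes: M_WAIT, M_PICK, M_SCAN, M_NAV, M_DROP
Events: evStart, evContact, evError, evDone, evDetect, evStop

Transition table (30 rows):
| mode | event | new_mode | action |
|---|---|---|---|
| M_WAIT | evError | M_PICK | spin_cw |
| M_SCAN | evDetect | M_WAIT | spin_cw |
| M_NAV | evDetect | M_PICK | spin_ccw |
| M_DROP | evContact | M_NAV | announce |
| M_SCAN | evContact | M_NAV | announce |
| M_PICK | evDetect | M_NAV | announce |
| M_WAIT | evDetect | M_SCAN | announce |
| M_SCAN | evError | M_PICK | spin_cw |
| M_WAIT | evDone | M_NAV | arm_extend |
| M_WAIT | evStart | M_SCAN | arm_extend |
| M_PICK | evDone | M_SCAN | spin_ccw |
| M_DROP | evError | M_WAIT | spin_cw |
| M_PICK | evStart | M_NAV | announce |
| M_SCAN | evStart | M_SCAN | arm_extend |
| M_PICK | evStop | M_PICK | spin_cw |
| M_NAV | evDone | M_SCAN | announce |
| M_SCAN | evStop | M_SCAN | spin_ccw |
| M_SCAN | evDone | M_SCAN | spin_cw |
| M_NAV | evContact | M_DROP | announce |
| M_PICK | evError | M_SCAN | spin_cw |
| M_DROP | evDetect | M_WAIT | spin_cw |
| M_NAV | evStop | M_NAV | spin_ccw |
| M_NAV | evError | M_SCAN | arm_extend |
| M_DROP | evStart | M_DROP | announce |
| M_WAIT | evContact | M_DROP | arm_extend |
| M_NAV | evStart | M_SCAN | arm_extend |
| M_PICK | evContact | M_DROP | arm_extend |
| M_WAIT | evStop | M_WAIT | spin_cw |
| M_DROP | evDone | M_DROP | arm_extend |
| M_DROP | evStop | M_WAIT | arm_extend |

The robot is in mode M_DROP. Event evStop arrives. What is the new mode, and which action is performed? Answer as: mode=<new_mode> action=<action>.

current mode = M_DROP; filter table to that mode:
  (M_DROP, evContact) → (M_NAV, announce)
  (M_DROP, evError) → (M_WAIT, spin_cw)
  (M_DROP, evDetect) → (M_WAIT, spin_cw)
  (M_DROP, evStart) → (M_DROP, announce)
  (M_DROP, evDone) → (M_DROP, arm_extend)
  (M_DROP, evStop) → (M_WAIT, arm_extend)  ← event matches
event = evStop selects (M_WAIT, arm_extend)

mode=M_WAIT action=arm_extend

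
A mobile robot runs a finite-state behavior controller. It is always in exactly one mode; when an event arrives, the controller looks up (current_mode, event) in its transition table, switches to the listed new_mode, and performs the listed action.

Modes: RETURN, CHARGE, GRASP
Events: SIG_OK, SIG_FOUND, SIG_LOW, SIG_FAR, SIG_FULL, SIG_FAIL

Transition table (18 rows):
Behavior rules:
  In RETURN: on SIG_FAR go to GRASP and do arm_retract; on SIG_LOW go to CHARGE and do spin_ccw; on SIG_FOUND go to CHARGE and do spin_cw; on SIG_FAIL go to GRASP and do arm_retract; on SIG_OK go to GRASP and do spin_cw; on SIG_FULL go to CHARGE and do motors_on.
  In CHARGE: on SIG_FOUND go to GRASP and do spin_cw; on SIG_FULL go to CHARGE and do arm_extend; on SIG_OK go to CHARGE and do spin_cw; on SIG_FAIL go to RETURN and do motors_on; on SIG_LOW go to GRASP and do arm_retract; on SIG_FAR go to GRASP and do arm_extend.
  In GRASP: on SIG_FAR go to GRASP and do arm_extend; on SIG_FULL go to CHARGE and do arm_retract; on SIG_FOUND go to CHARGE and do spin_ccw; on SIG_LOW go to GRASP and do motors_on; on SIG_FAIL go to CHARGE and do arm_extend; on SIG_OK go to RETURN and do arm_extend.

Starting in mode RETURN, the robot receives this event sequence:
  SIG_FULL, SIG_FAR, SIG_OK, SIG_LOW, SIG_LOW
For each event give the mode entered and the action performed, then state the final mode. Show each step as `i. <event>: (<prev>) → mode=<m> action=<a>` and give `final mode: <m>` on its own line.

1. SIG_FULL: (RETURN) → mode=CHARGE action=motors_on
2. SIG_FAR: (CHARGE) → mode=GRASP action=arm_extend
3. SIG_OK: (GRASP) → mode=RETURN action=arm_extend
4. SIG_LOW: (RETURN) → mode=CHARGE action=spin_ccw
5. SIG_LOW: (CHARGE) → mode=GRASP action=arm_retract

final mode: GRASP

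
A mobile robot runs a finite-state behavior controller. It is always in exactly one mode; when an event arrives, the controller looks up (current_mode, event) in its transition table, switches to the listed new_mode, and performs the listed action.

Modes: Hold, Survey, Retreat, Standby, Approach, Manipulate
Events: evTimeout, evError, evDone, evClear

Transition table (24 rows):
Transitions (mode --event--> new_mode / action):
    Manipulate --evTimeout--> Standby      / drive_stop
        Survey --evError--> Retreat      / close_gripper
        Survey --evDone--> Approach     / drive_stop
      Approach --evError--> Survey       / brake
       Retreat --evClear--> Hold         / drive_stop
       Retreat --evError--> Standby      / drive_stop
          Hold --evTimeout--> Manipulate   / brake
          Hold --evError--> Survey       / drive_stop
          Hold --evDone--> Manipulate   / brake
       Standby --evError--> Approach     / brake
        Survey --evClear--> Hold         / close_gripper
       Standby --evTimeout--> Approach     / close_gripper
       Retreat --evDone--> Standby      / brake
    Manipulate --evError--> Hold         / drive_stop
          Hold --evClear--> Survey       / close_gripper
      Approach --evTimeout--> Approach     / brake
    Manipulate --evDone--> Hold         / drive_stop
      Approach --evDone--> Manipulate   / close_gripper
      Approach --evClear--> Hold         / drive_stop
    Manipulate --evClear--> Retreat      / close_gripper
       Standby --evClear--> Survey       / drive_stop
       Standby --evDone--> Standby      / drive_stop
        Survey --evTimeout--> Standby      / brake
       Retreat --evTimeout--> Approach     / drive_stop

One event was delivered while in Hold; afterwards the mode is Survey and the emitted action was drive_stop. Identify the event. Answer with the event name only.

try evTimeout: (Hold, evTimeout) → (Manipulate, brake)
try evError: (Hold, evError) → (Survey, drive_stop)  ← matches
try evDone: (Hold, evDone) → (Manipulate, brake)
try evClear: (Hold, evClear) → (Survey, close_gripper)

evError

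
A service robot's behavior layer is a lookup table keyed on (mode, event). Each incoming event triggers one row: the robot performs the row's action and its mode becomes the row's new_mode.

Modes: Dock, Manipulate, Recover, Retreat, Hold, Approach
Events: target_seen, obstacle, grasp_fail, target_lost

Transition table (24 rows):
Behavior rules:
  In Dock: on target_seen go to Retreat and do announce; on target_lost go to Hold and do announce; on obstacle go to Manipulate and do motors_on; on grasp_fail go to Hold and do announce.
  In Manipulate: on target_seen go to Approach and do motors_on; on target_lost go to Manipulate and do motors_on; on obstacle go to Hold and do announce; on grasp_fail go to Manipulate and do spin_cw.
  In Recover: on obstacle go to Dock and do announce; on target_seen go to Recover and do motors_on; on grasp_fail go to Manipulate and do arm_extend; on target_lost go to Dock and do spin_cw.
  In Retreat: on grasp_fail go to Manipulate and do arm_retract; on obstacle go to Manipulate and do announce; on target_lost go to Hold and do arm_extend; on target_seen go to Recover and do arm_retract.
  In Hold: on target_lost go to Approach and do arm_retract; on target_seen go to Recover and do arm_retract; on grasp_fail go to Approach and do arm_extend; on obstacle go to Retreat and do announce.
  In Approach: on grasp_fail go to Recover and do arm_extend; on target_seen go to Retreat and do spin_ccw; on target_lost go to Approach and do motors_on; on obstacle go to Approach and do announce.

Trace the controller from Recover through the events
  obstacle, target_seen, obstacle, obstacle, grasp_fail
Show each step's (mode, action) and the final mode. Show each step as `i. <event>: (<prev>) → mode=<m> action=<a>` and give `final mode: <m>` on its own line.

final mode: Approach

1. obstacle: (Recover) → mode=Dock action=announce
2. target_seen: (Dock) → mode=Retreat action=announce
3. obstacle: (Retreat) → mode=Manipulate action=announce
4. obstacle: (Manipulate) → mode=Hold action=announce
5. grasp_fail: (Hold) → mode=Approach action=arm_extend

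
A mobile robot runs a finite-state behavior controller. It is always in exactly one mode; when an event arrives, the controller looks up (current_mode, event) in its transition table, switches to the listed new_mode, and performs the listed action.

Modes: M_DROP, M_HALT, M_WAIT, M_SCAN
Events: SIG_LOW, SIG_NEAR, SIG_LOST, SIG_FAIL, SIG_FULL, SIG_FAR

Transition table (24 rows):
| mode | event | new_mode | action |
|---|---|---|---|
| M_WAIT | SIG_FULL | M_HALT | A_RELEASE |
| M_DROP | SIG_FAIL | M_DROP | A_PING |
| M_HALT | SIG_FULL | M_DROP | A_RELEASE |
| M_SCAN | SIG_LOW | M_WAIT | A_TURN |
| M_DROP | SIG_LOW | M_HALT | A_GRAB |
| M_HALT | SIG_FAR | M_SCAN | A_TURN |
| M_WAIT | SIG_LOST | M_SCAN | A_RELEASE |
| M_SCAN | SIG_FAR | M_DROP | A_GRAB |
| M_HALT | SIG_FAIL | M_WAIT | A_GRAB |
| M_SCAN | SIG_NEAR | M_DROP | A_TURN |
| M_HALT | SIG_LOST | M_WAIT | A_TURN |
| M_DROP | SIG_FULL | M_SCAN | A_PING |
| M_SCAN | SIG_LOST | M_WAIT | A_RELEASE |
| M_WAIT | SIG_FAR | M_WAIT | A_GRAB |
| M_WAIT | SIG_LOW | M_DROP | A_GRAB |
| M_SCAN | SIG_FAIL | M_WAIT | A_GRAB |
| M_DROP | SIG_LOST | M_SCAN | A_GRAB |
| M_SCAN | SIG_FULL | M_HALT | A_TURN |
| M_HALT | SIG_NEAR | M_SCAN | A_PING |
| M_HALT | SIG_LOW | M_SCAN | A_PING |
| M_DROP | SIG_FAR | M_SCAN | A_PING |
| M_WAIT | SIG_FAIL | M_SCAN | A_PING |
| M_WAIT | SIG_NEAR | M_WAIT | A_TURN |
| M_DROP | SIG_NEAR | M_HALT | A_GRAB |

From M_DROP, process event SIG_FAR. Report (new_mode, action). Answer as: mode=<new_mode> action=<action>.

mode=M_SCAN action=A_PING

current mode = M_DROP; filter table to that mode:
  (M_DROP, SIG_FAIL) → (M_DROP, A_PING)
  (M_DROP, SIG_LOW) → (M_HALT, A_GRAB)
  (M_DROP, SIG_FULL) → (M_SCAN, A_PING)
  (M_DROP, SIG_LOST) → (M_SCAN, A_GRAB)
  (M_DROP, SIG_FAR) → (M_SCAN, A_PING)  ← event matches
  (M_DROP, SIG_NEAR) → (M_HALT, A_GRAB)
event = SIG_FAR selects (M_SCAN, A_PING)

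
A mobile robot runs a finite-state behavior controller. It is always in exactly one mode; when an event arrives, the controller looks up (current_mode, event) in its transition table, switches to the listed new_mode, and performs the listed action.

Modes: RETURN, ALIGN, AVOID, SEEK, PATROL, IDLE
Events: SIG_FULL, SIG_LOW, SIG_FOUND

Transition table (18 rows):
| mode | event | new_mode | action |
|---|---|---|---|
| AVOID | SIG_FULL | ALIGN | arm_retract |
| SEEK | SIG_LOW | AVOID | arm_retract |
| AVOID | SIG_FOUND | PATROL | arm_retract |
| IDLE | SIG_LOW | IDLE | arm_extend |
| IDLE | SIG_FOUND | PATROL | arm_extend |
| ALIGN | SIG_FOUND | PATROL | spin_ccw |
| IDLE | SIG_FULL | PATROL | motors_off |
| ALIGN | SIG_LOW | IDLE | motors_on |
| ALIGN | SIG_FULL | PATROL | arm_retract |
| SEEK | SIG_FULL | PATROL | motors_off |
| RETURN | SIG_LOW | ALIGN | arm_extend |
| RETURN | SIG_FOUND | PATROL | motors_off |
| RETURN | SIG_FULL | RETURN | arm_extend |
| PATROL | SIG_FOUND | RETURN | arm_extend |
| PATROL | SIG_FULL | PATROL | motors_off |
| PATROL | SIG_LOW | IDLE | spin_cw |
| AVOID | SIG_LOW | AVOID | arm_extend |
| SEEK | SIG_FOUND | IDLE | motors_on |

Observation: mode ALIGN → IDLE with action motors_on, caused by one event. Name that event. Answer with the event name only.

SIG_LOW

try SIG_FULL: (ALIGN, SIG_FULL) → (PATROL, arm_retract)
try SIG_LOW: (ALIGN, SIG_LOW) → (IDLE, motors_on)  ← matches
try SIG_FOUND: (ALIGN, SIG_FOUND) → (PATROL, spin_ccw)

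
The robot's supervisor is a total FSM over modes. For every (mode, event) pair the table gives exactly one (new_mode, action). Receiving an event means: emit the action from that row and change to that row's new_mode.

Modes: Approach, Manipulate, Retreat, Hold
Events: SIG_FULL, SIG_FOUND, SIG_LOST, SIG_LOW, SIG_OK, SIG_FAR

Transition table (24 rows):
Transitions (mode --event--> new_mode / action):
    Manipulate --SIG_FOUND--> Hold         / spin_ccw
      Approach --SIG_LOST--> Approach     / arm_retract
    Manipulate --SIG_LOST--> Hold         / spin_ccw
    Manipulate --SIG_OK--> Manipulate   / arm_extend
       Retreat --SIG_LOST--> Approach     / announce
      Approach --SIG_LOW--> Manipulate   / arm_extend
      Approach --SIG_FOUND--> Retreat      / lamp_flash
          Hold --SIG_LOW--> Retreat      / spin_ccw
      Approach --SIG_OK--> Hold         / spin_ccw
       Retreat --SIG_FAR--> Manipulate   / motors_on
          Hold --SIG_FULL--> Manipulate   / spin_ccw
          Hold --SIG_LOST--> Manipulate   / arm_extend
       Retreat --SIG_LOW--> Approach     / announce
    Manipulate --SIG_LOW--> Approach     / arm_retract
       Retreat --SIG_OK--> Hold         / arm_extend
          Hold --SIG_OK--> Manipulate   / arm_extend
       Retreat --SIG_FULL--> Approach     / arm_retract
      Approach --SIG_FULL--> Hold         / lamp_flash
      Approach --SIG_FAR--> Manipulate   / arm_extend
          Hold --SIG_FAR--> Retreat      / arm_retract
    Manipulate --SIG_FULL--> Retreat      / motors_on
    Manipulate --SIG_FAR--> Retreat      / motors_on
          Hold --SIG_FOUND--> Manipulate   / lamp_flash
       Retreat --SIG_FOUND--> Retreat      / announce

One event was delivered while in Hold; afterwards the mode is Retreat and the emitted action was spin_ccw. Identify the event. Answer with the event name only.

try SIG_FULL: (Hold, SIG_FULL) → (Manipulate, spin_ccw)
try SIG_FOUND: (Hold, SIG_FOUND) → (Manipulate, lamp_flash)
try SIG_LOST: (Hold, SIG_LOST) → (Manipulate, arm_extend)
try SIG_LOW: (Hold, SIG_LOW) → (Retreat, spin_ccw)  ← matches
try SIG_OK: (Hold, SIG_OK) → (Manipulate, arm_extend)
try SIG_FAR: (Hold, SIG_FAR) → (Retreat, arm_retract)

SIG_LOW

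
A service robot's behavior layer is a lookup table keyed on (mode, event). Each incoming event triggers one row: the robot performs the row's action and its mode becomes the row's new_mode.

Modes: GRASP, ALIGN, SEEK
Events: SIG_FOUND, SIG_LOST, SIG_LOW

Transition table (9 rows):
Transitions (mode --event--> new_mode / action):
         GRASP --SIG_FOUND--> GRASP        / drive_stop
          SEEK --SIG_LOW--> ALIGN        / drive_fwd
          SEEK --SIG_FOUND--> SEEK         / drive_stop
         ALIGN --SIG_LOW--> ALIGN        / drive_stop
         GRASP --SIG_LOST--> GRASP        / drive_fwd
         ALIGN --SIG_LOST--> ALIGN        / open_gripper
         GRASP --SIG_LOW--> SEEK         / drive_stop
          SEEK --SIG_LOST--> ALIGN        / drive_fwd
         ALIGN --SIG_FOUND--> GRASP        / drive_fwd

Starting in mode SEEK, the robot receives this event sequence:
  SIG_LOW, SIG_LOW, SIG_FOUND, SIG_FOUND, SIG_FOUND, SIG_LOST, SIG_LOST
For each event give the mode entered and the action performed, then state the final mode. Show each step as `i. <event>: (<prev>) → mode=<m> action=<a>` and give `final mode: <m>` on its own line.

1. SIG_LOW: (SEEK) → mode=ALIGN action=drive_fwd
2. SIG_LOW: (ALIGN) → mode=ALIGN action=drive_stop
3. SIG_FOUND: (ALIGN) → mode=GRASP action=drive_fwd
4. SIG_FOUND: (GRASP) → mode=GRASP action=drive_stop
5. SIG_FOUND: (GRASP) → mode=GRASP action=drive_stop
6. SIG_LOST: (GRASP) → mode=GRASP action=drive_fwd
7. SIG_LOST: (GRASP) → mode=GRASP action=drive_fwd

final mode: GRASP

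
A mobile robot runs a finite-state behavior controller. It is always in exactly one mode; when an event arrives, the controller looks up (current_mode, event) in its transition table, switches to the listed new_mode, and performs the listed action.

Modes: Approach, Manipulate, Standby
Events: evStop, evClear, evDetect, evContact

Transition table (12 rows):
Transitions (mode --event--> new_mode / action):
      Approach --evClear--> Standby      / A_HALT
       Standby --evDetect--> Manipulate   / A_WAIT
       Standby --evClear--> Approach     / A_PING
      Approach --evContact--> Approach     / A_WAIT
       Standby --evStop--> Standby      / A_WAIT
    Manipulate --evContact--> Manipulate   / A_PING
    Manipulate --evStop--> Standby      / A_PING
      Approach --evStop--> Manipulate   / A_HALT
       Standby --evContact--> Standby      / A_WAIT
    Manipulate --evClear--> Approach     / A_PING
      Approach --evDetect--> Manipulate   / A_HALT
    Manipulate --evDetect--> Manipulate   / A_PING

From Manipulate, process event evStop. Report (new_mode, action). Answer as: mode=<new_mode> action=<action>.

current mode = Manipulate; filter table to that mode:
  (Manipulate, evContact) → (Manipulate, A_PING)
  (Manipulate, evStop) → (Standby, A_PING)  ← event matches
  (Manipulate, evClear) → (Approach, A_PING)
  (Manipulate, evDetect) → (Manipulate, A_PING)
event = evStop selects (Standby, A_PING)

mode=Standby action=A_PING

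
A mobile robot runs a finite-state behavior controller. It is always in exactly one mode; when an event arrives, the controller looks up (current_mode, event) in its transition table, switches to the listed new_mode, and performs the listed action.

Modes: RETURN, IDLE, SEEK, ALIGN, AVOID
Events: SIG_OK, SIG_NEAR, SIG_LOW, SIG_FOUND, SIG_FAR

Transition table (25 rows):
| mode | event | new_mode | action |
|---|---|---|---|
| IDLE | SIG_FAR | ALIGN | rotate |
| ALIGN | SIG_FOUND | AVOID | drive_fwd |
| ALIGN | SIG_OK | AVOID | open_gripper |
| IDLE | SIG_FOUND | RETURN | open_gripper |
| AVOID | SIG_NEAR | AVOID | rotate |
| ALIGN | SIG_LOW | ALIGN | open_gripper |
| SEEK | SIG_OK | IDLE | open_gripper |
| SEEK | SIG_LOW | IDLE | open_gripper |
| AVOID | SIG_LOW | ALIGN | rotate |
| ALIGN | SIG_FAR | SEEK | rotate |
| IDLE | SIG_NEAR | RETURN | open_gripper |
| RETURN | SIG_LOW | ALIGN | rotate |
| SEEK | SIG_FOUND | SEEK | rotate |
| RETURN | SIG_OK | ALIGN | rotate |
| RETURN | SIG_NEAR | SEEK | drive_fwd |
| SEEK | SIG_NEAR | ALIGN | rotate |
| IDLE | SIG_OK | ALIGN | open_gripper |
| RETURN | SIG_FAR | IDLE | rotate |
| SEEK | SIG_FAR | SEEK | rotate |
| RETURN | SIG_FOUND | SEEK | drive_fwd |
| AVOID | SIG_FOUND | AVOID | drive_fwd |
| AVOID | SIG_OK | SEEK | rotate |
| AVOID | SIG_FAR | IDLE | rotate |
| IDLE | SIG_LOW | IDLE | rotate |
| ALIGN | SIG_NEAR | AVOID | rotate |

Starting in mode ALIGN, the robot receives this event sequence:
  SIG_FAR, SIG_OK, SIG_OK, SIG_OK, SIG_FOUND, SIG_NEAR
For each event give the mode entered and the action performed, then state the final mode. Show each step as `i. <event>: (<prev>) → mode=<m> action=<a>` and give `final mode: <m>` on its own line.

1. SIG_FAR: (ALIGN) → mode=SEEK action=rotate
2. SIG_OK: (SEEK) → mode=IDLE action=open_gripper
3. SIG_OK: (IDLE) → mode=ALIGN action=open_gripper
4. SIG_OK: (ALIGN) → mode=AVOID action=open_gripper
5. SIG_FOUND: (AVOID) → mode=AVOID action=drive_fwd
6. SIG_NEAR: (AVOID) → mode=AVOID action=rotate

final mode: AVOID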